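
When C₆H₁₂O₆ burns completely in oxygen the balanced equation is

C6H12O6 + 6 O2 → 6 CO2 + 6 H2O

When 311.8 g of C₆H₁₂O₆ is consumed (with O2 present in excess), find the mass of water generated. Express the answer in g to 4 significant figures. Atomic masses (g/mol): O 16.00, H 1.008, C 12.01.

M(C6H12O6) = 6(12.01) + 12(1.008) + 6(16.00) = 180.156 g/mol.
M(H2O) = 2(1.008) + 16.00 = 18.016 g/mol.
n(C6H12O6) = 311.80 g / 180.156 g/mol = 1.7307 mol.
From the equation the C6H12O6:H2O mole ratio is 1:6, so n(H2O) = 1.7307 × 6/1 = 10.384 mol.
Mass of H2O = 10.384 mol × 18.016 g/mol = 187.08 g.

187.1 g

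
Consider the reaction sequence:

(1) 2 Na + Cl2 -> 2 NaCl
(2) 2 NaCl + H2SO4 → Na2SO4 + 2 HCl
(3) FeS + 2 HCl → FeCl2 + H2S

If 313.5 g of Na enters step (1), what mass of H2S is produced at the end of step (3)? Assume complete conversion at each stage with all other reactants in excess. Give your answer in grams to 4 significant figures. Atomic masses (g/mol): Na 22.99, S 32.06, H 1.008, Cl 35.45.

232.3 g

M(Na) = 22.99 g/mol.
M(H2S) = 2(1.008) + 32.06 = 34.076 g/mol.
n(Na) = 313.5 / 22.99 = 13.636 mol.
Reaction (1): Na→NaCl ratio 2:2 ⇒ n(NaCl) = 13.636 mol.
Reaction (2): NaCl→HCl ratio 2:2 ⇒ n(HCl) = 13.636 mol.
Reaction (3): HCl→H2S ratio 2:1 ⇒ n(H2S) = 6.8182 mol.
Mass of H2S = 6.8182 × 34.076 = 232.34 g.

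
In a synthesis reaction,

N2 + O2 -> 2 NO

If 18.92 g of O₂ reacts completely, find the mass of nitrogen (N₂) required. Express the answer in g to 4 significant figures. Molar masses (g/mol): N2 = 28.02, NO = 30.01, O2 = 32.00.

n(O2) = 18.920 g / 32.00 g/mol = 0.59125 mol.
From the equation the O2:N2 mole ratio is 1:1, so n(N2) = 0.59125 × 1/1 = 0.59125 mol.
Mass of N2 = 0.59125 mol × 28.02 g/mol = 16.567 g.

16.57 g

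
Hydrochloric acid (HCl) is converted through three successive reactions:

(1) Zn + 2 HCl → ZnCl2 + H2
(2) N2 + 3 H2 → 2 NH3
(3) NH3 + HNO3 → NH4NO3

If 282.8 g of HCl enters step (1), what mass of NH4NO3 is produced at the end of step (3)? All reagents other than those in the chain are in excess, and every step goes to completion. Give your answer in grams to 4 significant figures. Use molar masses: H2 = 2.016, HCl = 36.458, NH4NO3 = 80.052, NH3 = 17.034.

n(HCl) = 282.8 / 36.458 = 7.7569 mol.
Reaction (1): HCl→H2 ratio 2:1 ⇒ n(H2) = 3.8784 mol.
Reaction (2): H2→NH3 ratio 3:2 ⇒ n(NH3) = 2.5856 mol.
Reaction (3): NH3→NH4NO3 ratio 1:1 ⇒ n(NH4NO3) = 2.5856 mol.
Mass of NH4NO3 = 2.5856 × 80.052 = 206.98 g.

207.0 g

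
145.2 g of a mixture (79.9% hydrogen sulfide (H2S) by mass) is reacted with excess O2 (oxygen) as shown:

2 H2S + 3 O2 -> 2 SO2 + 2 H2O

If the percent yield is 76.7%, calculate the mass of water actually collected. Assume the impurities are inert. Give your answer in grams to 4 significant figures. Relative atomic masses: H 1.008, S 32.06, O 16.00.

47.05 g

Pure H2S available = 145.2 g × 0.799 = 116.01 g.
M(H2S) = 2(1.008) + 32.06 = 34.076 g/mol.
M(H2O) = 2(1.008) + 16.00 = 18.016 g/mol.
n(H2S) = 116.01 g / 34.076 g/mol = 3.4046 mol.
From the equation the H2S:H2O mole ratio is 2:2, so n(H2O) = 3.4046 × 2/2 = 3.4046 mol.
Mass of H2O = 3.4046 mol × 18.016 g/mol = 61.337 g.
Actual mass collected = 61.337 g × 0.767 = 47.046 g.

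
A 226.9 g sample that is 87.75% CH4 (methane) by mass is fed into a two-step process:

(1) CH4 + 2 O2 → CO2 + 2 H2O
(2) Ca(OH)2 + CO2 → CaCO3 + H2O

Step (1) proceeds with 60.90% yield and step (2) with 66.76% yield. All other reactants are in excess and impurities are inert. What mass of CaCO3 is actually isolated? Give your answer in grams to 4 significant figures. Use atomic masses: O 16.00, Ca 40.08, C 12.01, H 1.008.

505.1 g

Pure CH4 = 226.9 × 0.8775 = 199.10 g.
M(CH4) = 12.01 + 4(1.008) = 16.042 g/mol.
M(CaCO3) = 40.08 + 12.01 + 3(16.00) = 100.09 g/mol.
n(CH4) = 199.10 / 16.042 = 12.411 mol.
Step 1 (CH4:CO2 = 1:1): theoretical n(CO2) = 12.411 mol; at 60.90% yield, n(CO2) = 7.5586 mol.
Step 2 (CO2:CaCO3 = 1:1): theoretical n(CaCO3) = 7.5586 mol, so theoretical mass = 7.5586 × 100.09 = 756.54 g.
At 66.76% yield, actual mass of CaCO3 = 756.54 × 0.6676 = 505.07 g.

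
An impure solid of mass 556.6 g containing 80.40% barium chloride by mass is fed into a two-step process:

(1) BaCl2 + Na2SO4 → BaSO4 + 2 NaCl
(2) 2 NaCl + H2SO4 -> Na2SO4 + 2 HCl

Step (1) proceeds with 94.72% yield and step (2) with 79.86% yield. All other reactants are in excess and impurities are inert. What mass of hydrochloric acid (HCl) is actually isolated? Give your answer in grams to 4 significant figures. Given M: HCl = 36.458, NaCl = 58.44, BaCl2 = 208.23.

Pure BaCl2 = 556.6 × 0.8040 = 447.51 g.
n(BaCl2) = 447.51 / 208.23 = 2.1491 mol.
Step 1 (BaCl2:NaCl = 1:2): theoretical n(NaCl) = 4.2982 mol; at 94.72% yield, n(NaCl) = 4.0712 mol.
Step 2 (NaCl:HCl = 2:2): theoretical n(HCl) = 4.0712 mol, so theoretical mass = 4.0712 × 36.458 = 148.43 g.
At 79.86% yield, actual mass of HCl = 148.43 × 0.7986 = 118.54 g.

118.5 g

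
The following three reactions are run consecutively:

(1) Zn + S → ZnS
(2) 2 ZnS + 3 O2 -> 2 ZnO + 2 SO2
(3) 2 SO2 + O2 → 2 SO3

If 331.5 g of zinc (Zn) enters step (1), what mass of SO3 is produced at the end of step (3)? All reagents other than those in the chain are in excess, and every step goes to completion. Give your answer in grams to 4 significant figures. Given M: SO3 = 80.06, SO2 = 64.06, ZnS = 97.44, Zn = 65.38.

n(Zn) = 331.5 / 65.38 = 5.0704 mol.
Reaction (1): Zn→ZnS ratio 1:1 ⇒ n(ZnS) = 5.0704 mol.
Reaction (2): ZnS→SO2 ratio 2:2 ⇒ n(SO2) = 5.0704 mol.
Reaction (3): SO2→SO3 ratio 2:2 ⇒ n(SO3) = 5.0704 mol.
Mass of SO3 = 5.0704 × 80.06 = 405.93 g.

405.9 g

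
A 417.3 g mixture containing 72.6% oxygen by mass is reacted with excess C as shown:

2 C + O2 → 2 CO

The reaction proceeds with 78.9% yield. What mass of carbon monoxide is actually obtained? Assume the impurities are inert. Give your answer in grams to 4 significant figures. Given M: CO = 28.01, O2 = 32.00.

Pure O2 available = 417.3 g × 0.726 = 302.96 g.
n(O2) = 302.96 g / 32.00 g/mol = 9.4675 mol.
From the equation the O2:CO mole ratio is 1:2, so n(CO) = 9.4675 × 2/1 = 18.935 mol.
Mass of CO = 18.935 mol × 28.01 g/mol = 530.37 g.
Actual mass collected = 530.37 g × 0.789 = 418.46 g.

418.5 g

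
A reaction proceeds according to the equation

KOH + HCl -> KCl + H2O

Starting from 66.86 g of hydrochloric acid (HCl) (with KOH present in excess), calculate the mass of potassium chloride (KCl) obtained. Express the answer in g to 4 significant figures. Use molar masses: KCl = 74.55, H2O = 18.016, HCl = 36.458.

n(HCl) = 66.860 g / 36.458 g/mol = 1.8339 mol.
From the equation the HCl:KCl mole ratio is 1:1, so n(KCl) = 1.8339 × 1/1 = 1.8339 mol.
Mass of KCl = 1.8339 mol × 74.55 g/mol = 136.72 g.

136.7 g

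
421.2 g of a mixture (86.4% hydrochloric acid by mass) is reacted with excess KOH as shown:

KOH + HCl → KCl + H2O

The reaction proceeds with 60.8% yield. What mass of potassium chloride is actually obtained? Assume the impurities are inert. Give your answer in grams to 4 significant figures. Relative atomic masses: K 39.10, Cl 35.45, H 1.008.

452.4 g

Pure HCl available = 421.2 g × 0.864 = 363.92 g.
M(HCl) = 1.008 + 35.45 = 36.458 g/mol.
M(KCl) = 39.10 + 35.45 = 74.55 g/mol.
n(HCl) = 363.92 g / 36.458 g/mol = 9.9818 mol.
From the equation the HCl:KCl mole ratio is 1:1, so n(KCl) = 9.9818 × 1/1 = 9.9818 mol.
Mass of KCl = 9.9818 mol × 74.55 g/mol = 744.14 g.
Actual mass collected = 744.14 g × 0.608 = 452.44 g.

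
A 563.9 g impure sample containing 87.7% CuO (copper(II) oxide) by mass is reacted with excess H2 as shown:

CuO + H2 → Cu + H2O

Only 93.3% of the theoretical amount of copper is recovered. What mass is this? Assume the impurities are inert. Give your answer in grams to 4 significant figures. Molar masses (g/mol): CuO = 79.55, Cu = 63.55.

Pure CuO available = 563.9 g × 0.877 = 494.54 g.
n(CuO) = 494.54 g / 79.55 g/mol = 6.2167 mol.
From the equation the CuO:Cu mole ratio is 1:1, so n(Cu) = 6.2167 × 1/1 = 6.2167 mol.
Mass of Cu = 6.2167 mol × 63.55 g/mol = 395.07 g.
Actual mass collected = 395.07 g × 0.933 = 368.60 g.

368.6 g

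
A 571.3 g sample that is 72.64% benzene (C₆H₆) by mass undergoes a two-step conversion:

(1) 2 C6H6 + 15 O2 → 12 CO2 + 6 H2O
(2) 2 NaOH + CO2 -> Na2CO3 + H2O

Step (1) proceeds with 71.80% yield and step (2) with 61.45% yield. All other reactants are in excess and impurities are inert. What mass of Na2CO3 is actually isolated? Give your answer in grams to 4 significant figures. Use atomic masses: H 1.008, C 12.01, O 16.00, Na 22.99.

1491 g

Pure C6H6 = 571.3 × 0.7264 = 414.99 g.
M(C6H6) = 6(12.01) + 6(1.008) = 78.108 g/mol.
M(Na2CO3) = 2(22.99) + 12.01 + 3(16.00) = 105.99 g/mol.
n(C6H6) = 414.99 / 78.108 = 5.3131 mol.
Step 1 (C6H6:CO2 = 2:12): theoretical n(CO2) = 31.878 mol; at 71.80% yield, n(CO2) = 22.889 mol.
Step 2 (CO2:Na2CO3 = 1:1): theoretical n(Na2CO3) = 22.889 mol, so theoretical mass = 22.889 × 105.99 = 2426.0 g.
At 61.45% yield, actual mass of Na2CO3 = 2426.0 × 0.6145 = 1490.8 g.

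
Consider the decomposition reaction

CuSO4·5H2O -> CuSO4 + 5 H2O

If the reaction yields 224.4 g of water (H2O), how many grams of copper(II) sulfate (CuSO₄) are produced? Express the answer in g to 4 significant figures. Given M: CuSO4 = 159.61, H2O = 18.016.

397.6 g

n(H2O) = 224.40 g / 18.016 g/mol = 12.456 mol.
From the equation the H2O:CuSO4 mole ratio is 5:1, so n(CuSO4) = 12.456 × 1/5 = 2.4911 mol.
Mass of CuSO4 = 2.4911 mol × 159.61 g/mol = 397.61 g.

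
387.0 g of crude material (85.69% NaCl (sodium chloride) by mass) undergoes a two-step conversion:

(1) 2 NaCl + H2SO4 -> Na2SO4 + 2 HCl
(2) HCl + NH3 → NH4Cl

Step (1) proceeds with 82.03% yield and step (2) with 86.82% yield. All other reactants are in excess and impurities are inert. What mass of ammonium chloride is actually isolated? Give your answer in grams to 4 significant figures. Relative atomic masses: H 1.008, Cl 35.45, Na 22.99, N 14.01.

Pure NaCl = 387.0 × 0.8569 = 331.62 g.
M(NaCl) = 22.99 + 35.45 = 58.44 g/mol.
M(NH4Cl) = 14.01 + 4(1.008) + 35.45 = 53.492 g/mol.
n(NaCl) = 331.62 / 58.44 = 5.6745 mol.
Step 1 (NaCl:HCl = 2:2): theoretical n(HCl) = 5.6745 mol; at 82.03% yield, n(HCl) = 4.6548 mol.
Step 2 (HCl:NH4Cl = 1:1): theoretical n(NH4Cl) = 4.6548 mol, so theoretical mass = 4.6548 × 53.492 = 249.00 g.
At 86.82% yield, actual mass of NH4Cl = 249.00 × 0.8682 = 216.18 g.

216.2 g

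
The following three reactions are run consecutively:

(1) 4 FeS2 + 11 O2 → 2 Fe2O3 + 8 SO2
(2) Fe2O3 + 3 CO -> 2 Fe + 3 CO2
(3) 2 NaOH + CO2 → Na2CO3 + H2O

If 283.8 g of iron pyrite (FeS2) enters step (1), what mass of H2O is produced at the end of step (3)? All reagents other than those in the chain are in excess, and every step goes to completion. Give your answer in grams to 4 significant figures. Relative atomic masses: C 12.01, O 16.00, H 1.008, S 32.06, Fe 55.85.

M(FeS2) = 55.85 + 2(32.06) = 119.97 g/mol.
M(H2O) = 2(1.008) + 16.00 = 18.016 g/mol.
n(FeS2) = 283.8 / 119.97 = 2.3656 mol.
Reaction (1): FeS2→Fe2O3 ratio 4:2 ⇒ n(Fe2O3) = 1.1828 mol.
Reaction (2): Fe2O3→CO2 ratio 1:3 ⇒ n(CO2) = 3.5484 mol.
Reaction (3): CO2→H2O ratio 1:1 ⇒ n(H2O) = 3.5484 mol.
Mass of H2O = 3.5484 × 18.016 = 63.928 g.

63.93 g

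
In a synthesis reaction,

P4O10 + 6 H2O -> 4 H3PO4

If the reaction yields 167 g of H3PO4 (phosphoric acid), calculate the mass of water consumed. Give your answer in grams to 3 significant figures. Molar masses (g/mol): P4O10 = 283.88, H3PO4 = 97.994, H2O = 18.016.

n(H3PO4) = 167.0 g / 97.994 g/mol = 1.704 mol.
From the equation the H3PO4:H2O mole ratio is 4:6, so n(H2O) = 1.704 × 6/4 = 2.556 mol.
Mass of H2O = 2.556 mol × 18.016 g/mol = 46.05 g.

46.1 g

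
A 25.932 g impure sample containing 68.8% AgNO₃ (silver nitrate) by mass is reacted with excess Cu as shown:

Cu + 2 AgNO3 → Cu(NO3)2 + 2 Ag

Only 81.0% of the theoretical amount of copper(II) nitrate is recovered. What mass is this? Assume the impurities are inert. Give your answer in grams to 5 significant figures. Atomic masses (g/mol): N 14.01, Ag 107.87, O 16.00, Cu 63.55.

7.9781 g

Pure AgNO3 available = 25.932 g × 0.688 = 17.8412 g.
M(AgNO3) = 107.87 + 14.01 + 3(16.00) = 169.88 g/mol.
M(Cu(NO3)2) = 63.55 + 2(14.01) + 6(16.00) = 187.57 g/mol.
n(AgNO3) = 17.8412 g / 169.88 g/mol = 0.105022 mol.
From the equation the AgNO3:Cu(NO3)2 mole ratio is 2:1, so n(Cu(NO3)2) = 0.105022 × 1/2 = 0.0525112 mol.
Mass of Cu(NO3)2 = 0.0525112 mol × 187.57 g/mol = 9.84953 g.
Actual mass collected = 9.84953 g × 0.810 = 7.97812 g.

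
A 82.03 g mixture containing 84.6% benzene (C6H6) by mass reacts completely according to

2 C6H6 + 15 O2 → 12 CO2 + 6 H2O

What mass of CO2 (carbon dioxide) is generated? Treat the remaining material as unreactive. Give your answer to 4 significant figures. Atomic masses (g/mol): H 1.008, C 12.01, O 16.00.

Mass of pure C6H6 = 82.03 g × 0.846 = 69.397 g.
M(C6H6) = 6(12.01) + 6(1.008) = 78.108 g/mol.
M(CO2) = 12.01 + 2(16.00) = 44.01 g/mol.
n(C6H6) = 69.397 g / 78.108 g/mol = 0.88848 mol.
From the equation the C6H6:CO2 mole ratio is 2:12, so n(CO2) = 0.88848 × 12/2 = 5.3309 mol.
Mass of CO2 = 5.3309 mol × 44.01 g/mol = 234.61 g.

234.6 g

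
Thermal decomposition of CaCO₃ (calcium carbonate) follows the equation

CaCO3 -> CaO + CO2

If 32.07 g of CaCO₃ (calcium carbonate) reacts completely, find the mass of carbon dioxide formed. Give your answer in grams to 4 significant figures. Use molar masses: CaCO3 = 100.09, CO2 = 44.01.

14.10 g

n(CaCO3) = 32.070 g / 100.09 g/mol = 0.32041 mol.
From the equation the CaCO3:CO2 mole ratio is 1:1, so n(CO2) = 0.32041 × 1/1 = 0.32041 mol.
Mass of CO2 = 0.32041 mol × 44.01 g/mol = 14.101 g.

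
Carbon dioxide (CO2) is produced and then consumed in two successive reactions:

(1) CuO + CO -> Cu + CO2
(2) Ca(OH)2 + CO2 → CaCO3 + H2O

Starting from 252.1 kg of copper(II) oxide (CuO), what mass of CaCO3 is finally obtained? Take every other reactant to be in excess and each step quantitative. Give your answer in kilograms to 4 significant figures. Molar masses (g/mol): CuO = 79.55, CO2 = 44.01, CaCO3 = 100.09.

252.1 kg = 252100 g.
n(CuO) = 252100 / 79.55 = 3169.1 mol.
Step 1 gives a 1:1 ratio of CuO to CO2, so n(CO2) = 3169.1 mol.
In step 2 the CO2:CaCO3 ratio is 1:1, so n(CaCO3) = 3169.1 mol.
Mass of CaCO3 = 3169.1 × 100.09 = 317190 g = 317.2 kg.

317.2 kg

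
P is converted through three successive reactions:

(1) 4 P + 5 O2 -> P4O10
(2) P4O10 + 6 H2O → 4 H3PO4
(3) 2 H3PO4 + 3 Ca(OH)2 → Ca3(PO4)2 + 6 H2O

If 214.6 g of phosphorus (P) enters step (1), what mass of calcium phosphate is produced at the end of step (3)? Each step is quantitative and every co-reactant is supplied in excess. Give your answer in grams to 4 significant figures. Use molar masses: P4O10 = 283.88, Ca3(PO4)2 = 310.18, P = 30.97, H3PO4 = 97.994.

n(P) = 214.6 / 30.97 = 6.9293 mol.
Reaction (1): P→P4O10 ratio 4:1 ⇒ n(P4O10) = 1.7323 mol.
Reaction (2): P4O10→H3PO4 ratio 1:4 ⇒ n(H3PO4) = 6.9293 mol.
Reaction (3): H3PO4→Ca3(PO4)2 ratio 2:1 ⇒ n(Ca3(PO4)2) = 3.4646 mol.
Mass of Ca3(PO4)2 = 3.4646 × 310.18 = 1074.7 g.

1075 g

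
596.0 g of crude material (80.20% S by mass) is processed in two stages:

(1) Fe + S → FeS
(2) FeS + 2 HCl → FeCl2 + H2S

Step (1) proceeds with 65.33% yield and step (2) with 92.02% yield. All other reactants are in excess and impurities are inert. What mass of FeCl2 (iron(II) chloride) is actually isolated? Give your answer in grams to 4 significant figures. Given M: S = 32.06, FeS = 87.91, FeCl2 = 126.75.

Pure S = 596.0 × 0.8020 = 477.99 g.
n(S) = 477.99 / 32.06 = 14.909 mol.
Step 1 (S:FeS = 1:1): theoretical n(FeS) = 14.909 mol; at 65.33% yield, n(FeS) = 9.7402 mol.
Step 2 (FeS:FeCl2 = 1:1): theoretical n(FeCl2) = 9.7402 mol, so theoretical mass = 9.7402 × 126.75 = 1234.6 g.
At 92.02% yield, actual mass of FeCl2 = 1234.6 × 0.9202 = 1136.1 g.

1136 g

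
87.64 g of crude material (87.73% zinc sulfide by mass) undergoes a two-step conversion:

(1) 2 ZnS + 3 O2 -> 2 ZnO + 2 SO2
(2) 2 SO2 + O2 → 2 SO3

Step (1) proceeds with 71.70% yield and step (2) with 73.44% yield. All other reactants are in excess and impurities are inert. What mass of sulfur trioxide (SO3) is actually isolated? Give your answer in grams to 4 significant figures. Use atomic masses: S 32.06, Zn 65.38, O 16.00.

Pure ZnS = 87.64 × 0.8773 = 76.887 g.
M(ZnS) = 65.38 + 32.06 = 97.44 g/mol.
M(SO3) = 32.06 + 3(16.00) = 80.06 g/mol.
n(ZnS) = 76.887 / 97.44 = 0.78907 mol.
Step 1 (ZnS:SO2 = 2:2): theoretical n(SO2) = 0.78907 mol; at 71.70% yield, n(SO2) = 0.56576 mol.
Step 2 (SO2:SO3 = 2:2): theoretical n(SO3) = 0.56576 mol, so theoretical mass = 0.56576 × 80.06 = 45.295 g.
At 73.44% yield, actual mass of SO3 = 45.295 × 0.7344 = 33.264 g.

33.26 g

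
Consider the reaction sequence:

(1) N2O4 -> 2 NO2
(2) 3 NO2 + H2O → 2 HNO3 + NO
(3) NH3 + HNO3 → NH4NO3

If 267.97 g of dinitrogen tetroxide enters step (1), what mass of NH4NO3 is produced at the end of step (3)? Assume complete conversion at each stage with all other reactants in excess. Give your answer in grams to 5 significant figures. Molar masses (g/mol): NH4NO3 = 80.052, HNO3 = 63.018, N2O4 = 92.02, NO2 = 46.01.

n(N2O4) = 267.97 / 92.02 = 2.91208 mol.
Reaction (1): N2O4→NO2 ratio 1:2 ⇒ n(NO2) = 5.82417 mol.
Reaction (2): NO2→HNO3 ratio 3:2 ⇒ n(HNO3) = 3.88278 mol.
Reaction (3): HNO3→NH4NO3 ratio 1:1 ⇒ n(NH4NO3) = 3.88278 mol.
Mass of NH4NO3 = 3.88278 × 80.052 = 310.824 g.

310.82 g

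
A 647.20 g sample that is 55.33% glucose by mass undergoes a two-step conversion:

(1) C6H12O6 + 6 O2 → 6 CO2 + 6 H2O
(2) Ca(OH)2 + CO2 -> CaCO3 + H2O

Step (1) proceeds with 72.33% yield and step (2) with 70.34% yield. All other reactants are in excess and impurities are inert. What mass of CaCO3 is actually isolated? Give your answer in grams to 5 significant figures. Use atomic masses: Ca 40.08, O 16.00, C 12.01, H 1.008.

607.31 g

Pure C6H12O6 = 647.20 × 0.5533 = 358.096 g.
M(C6H12O6) = 6(12.01) + 12(1.008) + 6(16.00) = 180.156 g/mol.
M(CaCO3) = 40.08 + 12.01 + 3(16.00) = 100.09 g/mol.
n(C6H12O6) = 358.096 / 180.156 = 1.98770 mol.
Step 1 (C6H12O6:CO2 = 1:6): theoretical n(CO2) = 11.9262 mol; at 72.33% yield, n(CO2) = 8.62621 mol.
Step 2 (CO2:CaCO3 = 1:1): theoretical n(CaCO3) = 8.62621 mol, so theoretical mass = 8.62621 × 100.09 = 863.398 g.
At 70.34% yield, actual mass of CaCO3 = 863.398 × 0.7034 = 607.314 g.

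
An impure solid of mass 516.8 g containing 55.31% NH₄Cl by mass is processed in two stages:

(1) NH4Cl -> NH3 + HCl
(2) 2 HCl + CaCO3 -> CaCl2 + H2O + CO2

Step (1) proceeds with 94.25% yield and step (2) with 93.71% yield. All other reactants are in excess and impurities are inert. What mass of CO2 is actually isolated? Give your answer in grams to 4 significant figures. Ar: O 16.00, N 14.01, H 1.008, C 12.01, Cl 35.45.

Pure NH4Cl = 516.8 × 0.5531 = 285.84 g.
M(NH4Cl) = 14.01 + 4(1.008) + 35.45 = 53.492 g/mol.
M(CO2) = 12.01 + 2(16.00) = 44.01 g/mol.
n(NH4Cl) = 285.84 / 53.492 = 5.3436 mol.
Step 1 (NH4Cl:HCl = 1:1): theoretical n(HCl) = 5.3436 mol; at 94.25% yield, n(HCl) = 5.0364 mol.
Step 2 (HCl:CO2 = 2:1): theoretical n(CO2) = 2.5182 mol, so theoretical mass = 2.5182 × 44.01 = 110.83 g.
At 93.71% yield, actual mass of CO2 = 110.83 × 0.9371 = 103.85 g.

103.9 g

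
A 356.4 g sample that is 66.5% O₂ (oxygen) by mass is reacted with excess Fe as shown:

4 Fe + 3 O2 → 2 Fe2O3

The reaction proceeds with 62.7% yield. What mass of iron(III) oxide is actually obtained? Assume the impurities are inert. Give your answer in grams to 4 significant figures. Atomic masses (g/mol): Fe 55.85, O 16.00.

494.4 g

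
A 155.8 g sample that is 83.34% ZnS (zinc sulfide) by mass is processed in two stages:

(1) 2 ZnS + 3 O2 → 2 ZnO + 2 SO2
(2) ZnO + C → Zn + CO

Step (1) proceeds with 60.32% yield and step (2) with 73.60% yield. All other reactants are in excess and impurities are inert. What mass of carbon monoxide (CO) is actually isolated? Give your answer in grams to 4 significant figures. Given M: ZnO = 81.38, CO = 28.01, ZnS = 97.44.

16.57 g

Pure ZnS = 155.8 × 0.8334 = 129.84 g.
n(ZnS) = 129.84 / 97.44 = 1.3326 mol.
Step 1 (ZnS:ZnO = 2:2): theoretical n(ZnO) = 1.3326 mol; at 60.32% yield, n(ZnO) = 0.80379 mol.
Step 2 (ZnO:CO = 1:1): theoretical n(CO) = 0.80379 mol, so theoretical mass = 0.80379 × 28.01 = 22.514 g.
At 73.60% yield, actual mass of CO = 22.514 × 0.7360 = 16.571 g.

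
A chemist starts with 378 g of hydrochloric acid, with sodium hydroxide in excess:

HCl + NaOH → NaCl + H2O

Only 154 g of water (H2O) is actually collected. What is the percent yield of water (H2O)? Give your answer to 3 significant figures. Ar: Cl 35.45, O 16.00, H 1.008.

82.4 %

M(HCl) = 1.008 + 35.45 = 36.458 g/mol.
M(H2O) = 2(1.008) + 16.00 = 18.016 g/mol.
n(HCl) = 378.0 g / 36.458 g/mol = 10.37 mol.
From the equation the HCl:H2O mole ratio is 1:1, so n(H2O) = 10.37 × 1/1 = 10.37 mol.
Mass of H2O = 10.37 mol × 18.016 g/mol = 186.8 g.
This is the theoretical yield. Percent yield = 154 g / 186.8 g × 100% = 82.44%.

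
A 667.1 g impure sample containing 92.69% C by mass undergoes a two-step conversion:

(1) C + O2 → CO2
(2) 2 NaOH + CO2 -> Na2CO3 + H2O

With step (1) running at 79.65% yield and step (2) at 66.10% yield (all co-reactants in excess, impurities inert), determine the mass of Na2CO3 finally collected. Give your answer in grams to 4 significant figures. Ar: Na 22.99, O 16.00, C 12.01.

2873 g

Pure C = 667.1 × 0.9269 = 618.33 g.
M(C) = 12.01 g/mol.
M(Na2CO3) = 2(22.99) + 12.01 + 3(16.00) = 105.99 g/mol.
n(C) = 618.33 / 12.01 = 51.485 mol.
Step 1 (C:CO2 = 1:1): theoretical n(CO2) = 51.485 mol; at 79.65% yield, n(CO2) = 41.008 mol.
Step 2 (CO2:Na2CO3 = 1:1): theoretical n(Na2CO3) = 41.008 mol, so theoretical mass = 41.008 × 105.99 = 4346.4 g.
At 66.10% yield, actual mass of Na2CO3 = 4346.4 × 0.6610 = 2873.0 g.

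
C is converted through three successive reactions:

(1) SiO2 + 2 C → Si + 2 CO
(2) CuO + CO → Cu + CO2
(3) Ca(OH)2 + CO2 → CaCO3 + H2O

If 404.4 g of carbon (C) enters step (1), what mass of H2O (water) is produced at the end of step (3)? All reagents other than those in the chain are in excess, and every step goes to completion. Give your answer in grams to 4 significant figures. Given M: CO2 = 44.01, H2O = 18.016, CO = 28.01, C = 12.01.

606.6 g

n(C) = 404.4 / 12.01 = 33.672 mol.
Reaction (1): C→CO ratio 2:2 ⇒ n(CO) = 33.672 mol.
Reaction (2): CO→CO2 ratio 1:1 ⇒ n(CO2) = 33.672 mol.
Reaction (3): CO2→H2O ratio 1:1 ⇒ n(H2O) = 33.672 mol.
Mass of H2O = 33.672 × 18.016 = 606.63 g.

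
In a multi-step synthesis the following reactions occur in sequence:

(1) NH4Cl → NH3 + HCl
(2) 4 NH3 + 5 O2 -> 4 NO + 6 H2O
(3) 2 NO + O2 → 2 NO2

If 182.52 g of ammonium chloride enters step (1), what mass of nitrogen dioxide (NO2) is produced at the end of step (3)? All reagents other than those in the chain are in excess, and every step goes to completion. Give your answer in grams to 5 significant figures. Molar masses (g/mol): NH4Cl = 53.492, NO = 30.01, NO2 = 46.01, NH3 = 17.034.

n(NH4Cl) = 182.52 / 53.492 = 3.41210 mol.
Reaction (1): NH4Cl→NH3 ratio 1:1 ⇒ n(NH3) = 3.41210 mol.
Reaction (2): NH3→NO ratio 4:4 ⇒ n(NO) = 3.41210 mol.
Reaction (3): NO→NO2 ratio 2:2 ⇒ n(NO2) = 3.41210 mol.
Mass of NO2 = 3.41210 × 46.01 = 156.991 g.

156.99 g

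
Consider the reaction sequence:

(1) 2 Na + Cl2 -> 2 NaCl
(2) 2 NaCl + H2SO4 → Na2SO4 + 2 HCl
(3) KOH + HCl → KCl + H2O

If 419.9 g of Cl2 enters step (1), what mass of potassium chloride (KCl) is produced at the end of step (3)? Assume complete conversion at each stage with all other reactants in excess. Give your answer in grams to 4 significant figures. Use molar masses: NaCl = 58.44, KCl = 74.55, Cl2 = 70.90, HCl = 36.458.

n(Cl2) = 419.9 / 70.90 = 5.9224 mol.
Reaction (1): Cl2→NaCl ratio 1:2 ⇒ n(NaCl) = 11.845 mol.
Reaction (2): NaCl→HCl ratio 2:2 ⇒ n(HCl) = 11.845 mol.
Reaction (3): HCl→KCl ratio 1:1 ⇒ n(KCl) = 11.845 mol.
Mass of KCl = 11.845 × 74.55 = 883.03 g.

883.0 g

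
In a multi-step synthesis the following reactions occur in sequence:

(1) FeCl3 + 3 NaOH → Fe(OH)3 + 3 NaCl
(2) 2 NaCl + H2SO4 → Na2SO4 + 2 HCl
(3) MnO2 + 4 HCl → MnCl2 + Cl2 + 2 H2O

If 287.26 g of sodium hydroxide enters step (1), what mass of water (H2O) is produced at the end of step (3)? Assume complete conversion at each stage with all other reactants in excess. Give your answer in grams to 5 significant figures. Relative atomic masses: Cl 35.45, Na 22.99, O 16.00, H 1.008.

M(NaOH) = 22.99 + 16.00 + 1.008 = 39.998 g/mol.
M(H2O) = 2(1.008) + 16.00 = 18.016 g/mol.
n(NaOH) = 287.26 / 39.998 = 7.18186 mol.
Reaction (1): NaOH→NaCl ratio 3:3 ⇒ n(NaCl) = 7.18186 mol.
Reaction (2): NaCl→HCl ratio 2:2 ⇒ n(HCl) = 7.18186 mol.
Reaction (3): HCl→H2O ratio 4:2 ⇒ n(H2O) = 3.59093 mol.
Mass of H2O = 3.59093 × 18.016 = 64.6942 g.

64.694 g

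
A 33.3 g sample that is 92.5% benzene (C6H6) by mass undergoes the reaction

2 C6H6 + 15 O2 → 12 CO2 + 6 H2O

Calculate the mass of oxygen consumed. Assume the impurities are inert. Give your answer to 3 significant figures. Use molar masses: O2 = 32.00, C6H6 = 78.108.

Mass of pure C6H6 = 33.3 g × 0.925 = 30.80 g.
n(C6H6) = 30.80 g / 78.108 g/mol = 0.3944 mol.
From the equation the C6H6:O2 mole ratio is 2:15, so n(O2) = 0.3944 × 15/2 = 2.958 mol.
Mass of O2 = 2.958 mol × 32.00 g/mol = 94.65 g.

94.6 g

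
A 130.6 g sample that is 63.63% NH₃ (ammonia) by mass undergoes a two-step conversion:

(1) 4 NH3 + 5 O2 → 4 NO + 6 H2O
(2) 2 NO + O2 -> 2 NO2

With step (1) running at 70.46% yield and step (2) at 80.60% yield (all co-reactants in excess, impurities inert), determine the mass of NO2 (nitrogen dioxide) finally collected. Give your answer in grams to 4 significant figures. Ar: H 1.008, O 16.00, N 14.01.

127.5 g

Pure NH3 = 130.6 × 0.6363 = 83.101 g.
M(NH3) = 14.01 + 3(1.008) = 17.034 g/mol.
M(NO2) = 14.01 + 2(16.00) = 46.01 g/mol.
n(NH3) = 83.101 / 17.034 = 4.8785 mol.
Step 1 (NH3:NO = 4:4): theoretical n(NO) = 4.8785 mol; at 70.46% yield, n(NO) = 3.4374 mol.
Step 2 (NO:NO2 = 2:2): theoretical n(NO2) = 3.4374 mol, so theoretical mass = 3.4374 × 46.01 = 158.16 g.
At 80.60% yield, actual mass of NO2 = 158.16 × 0.8060 = 127.47 g.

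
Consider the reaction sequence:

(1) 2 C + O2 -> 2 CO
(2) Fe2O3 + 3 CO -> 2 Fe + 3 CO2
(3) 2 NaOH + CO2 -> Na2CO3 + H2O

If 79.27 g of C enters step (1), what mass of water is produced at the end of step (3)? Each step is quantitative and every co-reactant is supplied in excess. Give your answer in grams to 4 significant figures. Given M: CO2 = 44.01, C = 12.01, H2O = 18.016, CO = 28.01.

118.9 g

n(C) = 79.27 / 12.01 = 6.6003 mol.
Reaction (1): C→CO ratio 2:2 ⇒ n(CO) = 6.6003 mol.
Reaction (2): CO→CO2 ratio 3:3 ⇒ n(CO2) = 6.6003 mol.
Reaction (3): CO2→H2O ratio 1:1 ⇒ n(H2O) = 6.6003 mol.
Mass of H2O = 6.6003 × 18.016 = 118.91 g.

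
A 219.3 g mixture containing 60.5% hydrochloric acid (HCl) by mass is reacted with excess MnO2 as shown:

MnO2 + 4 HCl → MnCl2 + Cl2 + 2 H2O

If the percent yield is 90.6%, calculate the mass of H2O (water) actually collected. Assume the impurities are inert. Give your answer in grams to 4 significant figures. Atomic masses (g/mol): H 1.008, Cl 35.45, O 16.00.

Pure HCl available = 219.3 g × 0.605 = 132.68 g.
M(HCl) = 1.008 + 35.45 = 36.458 g/mol.
M(H2O) = 2(1.008) + 16.00 = 18.016 g/mol.
n(HCl) = 132.68 g / 36.458 g/mol = 3.6392 mol.
From the equation the HCl:H2O mole ratio is 4:2, so n(H2O) = 3.6392 × 2/4 = 1.8196 mol.
Mass of H2O = 1.8196 mol × 18.016 g/mol = 32.782 g.
Actual mass collected = 32.782 g × 0.906 = 29.700 g.

29.70 g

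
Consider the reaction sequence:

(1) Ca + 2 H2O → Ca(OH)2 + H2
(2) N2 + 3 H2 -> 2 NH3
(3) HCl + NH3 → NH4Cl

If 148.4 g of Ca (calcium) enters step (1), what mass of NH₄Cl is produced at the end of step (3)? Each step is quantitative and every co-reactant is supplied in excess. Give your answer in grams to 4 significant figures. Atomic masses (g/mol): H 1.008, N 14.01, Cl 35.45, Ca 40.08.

M(Ca) = 40.08 g/mol.
M(NH4Cl) = 14.01 + 4(1.008) + 35.45 = 53.492 g/mol.
n(Ca) = 148.4 / 40.08 = 3.7026 mol.
Reaction (1): Ca→H2 ratio 1:1 ⇒ n(H2) = 3.7026 mol.
Reaction (2): H2→NH3 ratio 3:2 ⇒ n(NH3) = 2.4684 mol.
Reaction (3): NH3→NH4Cl ratio 1:1 ⇒ n(NH4Cl) = 2.4684 mol.
Mass of NH4Cl = 2.4684 × 53.492 = 132.04 g.

132.0 g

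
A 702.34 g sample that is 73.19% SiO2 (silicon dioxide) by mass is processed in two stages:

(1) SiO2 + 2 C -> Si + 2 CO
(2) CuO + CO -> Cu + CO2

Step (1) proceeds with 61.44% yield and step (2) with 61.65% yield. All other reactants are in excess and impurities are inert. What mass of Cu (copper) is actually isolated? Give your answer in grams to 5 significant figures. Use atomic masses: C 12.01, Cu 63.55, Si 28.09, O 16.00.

Pure SiO2 = 702.34 × 0.7319 = 514.043 g.
M(SiO2) = 28.09 + 2(16.00) = 60.09 g/mol.
M(Cu) = 63.55 g/mol.
n(SiO2) = 514.043 / 60.09 = 8.55455 mol.
Step 1 (SiO2:CO = 1:2): theoretical n(CO) = 17.1091 mol; at 61.44% yield, n(CO) = 10.5118 mol.
Step 2 (CO:Cu = 1:1): theoretical n(Cu) = 10.5118 mol, so theoretical mass = 10.5118 × 63.55 = 668.027 g.
At 61.65% yield, actual mass of Cu = 668.027 × 0.6165 = 411.838 g.

411.84 g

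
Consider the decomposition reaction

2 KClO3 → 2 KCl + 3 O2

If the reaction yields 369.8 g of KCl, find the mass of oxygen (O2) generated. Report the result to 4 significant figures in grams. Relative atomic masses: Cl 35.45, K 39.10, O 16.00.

M(KCl) = 39.10 + 35.45 = 74.55 g/mol.
M(O2) = 2(16.00) = 32.00 g/mol.
n(KCl) = 369.80 g / 74.55 g/mol = 4.9604 mol.
From the equation the KCl:O2 mole ratio is 2:3, so n(O2) = 4.9604 × 3/2 = 7.4406 mol.
Mass of O2 = 7.4406 mol × 32.00 g/mol = 238.10 g.

238.1 g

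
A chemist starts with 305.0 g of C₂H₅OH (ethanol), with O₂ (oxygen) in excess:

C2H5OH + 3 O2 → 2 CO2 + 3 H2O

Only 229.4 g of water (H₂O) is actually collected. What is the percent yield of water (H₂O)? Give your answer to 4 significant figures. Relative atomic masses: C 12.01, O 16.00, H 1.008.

M(C2H5OH) = 2(12.01) + 6(1.008) + 16.00 = 46.068 g/mol.
M(H2O) = 2(1.008) + 16.00 = 18.016 g/mol.
n(C2H5OH) = 305.00 g / 46.068 g/mol = 6.6206 mol.
From the equation the C2H5OH:H2O mole ratio is 1:3, so n(H2O) = 6.6206 × 3/1 = 19.862 mol.
Mass of H2O = 19.862 mol × 18.016 g/mol = 357.83 g.
This is the theoretical yield. Percent yield = 229.4 g / 357.83 g × 100% = 64.108%.

64.11 %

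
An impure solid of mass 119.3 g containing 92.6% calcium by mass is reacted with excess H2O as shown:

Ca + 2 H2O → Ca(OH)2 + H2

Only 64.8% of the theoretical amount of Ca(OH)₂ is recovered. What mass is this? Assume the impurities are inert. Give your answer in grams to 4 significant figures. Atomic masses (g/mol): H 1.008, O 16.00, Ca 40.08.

132.3 g

Pure Ca available = 119.3 g × 0.926 = 110.47 g.
M(Ca) = 40.08 g/mol.
M(Ca(OH)2) = 40.08 + 2(16.00) + 2(1.008) = 74.096 g/mol.
n(Ca) = 110.47 g / 40.08 g/mol = 2.7563 mol.
From the equation the Ca:Ca(OH)2 mole ratio is 1:1, so n(Ca(OH)2) = 2.7563 × 1/1 = 2.7563 mol.
Mass of Ca(OH)2 = 2.7563 mol × 74.096 g/mol = 204.23 g.
Actual mass collected = 204.23 g × 0.648 = 132.34 g.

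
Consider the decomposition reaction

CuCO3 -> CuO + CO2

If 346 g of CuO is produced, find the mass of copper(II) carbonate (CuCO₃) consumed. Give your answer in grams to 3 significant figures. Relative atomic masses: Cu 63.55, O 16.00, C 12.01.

M(CuO) = 63.55 + 16.00 = 79.55 g/mol.
M(CuCO3) = 63.55 + 12.01 + 3(16.00) = 123.56 g/mol.
n(CuO) = 346.0 g / 79.55 g/mol = 4.349 mol.
From the equation the CuO:CuCO3 mole ratio is 1:1, so n(CuCO3) = 4.349 × 1/1 = 4.349 mol.
Mass of CuCO3 = 4.349 mol × 123.56 g/mol = 537.4 g.

537 g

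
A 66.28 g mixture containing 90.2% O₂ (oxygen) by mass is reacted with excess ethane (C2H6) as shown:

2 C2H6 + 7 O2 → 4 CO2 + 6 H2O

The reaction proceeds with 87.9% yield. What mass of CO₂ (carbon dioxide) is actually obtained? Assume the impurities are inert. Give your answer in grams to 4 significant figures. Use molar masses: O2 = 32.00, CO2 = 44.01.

41.30 g

Pure O2 available = 66.28 g × 0.902 = 59.785 g.
n(O2) = 59.785 g / 32.00 g/mol = 1.8683 mol.
From the equation the O2:CO2 mole ratio is 7:4, so n(CO2) = 1.8683 × 4/7 = 1.0676 mol.
Mass of CO2 = 1.0676 mol × 44.01 g/mol = 46.984 g.
Actual mass collected = 46.984 g × 0.879 = 41.299 g.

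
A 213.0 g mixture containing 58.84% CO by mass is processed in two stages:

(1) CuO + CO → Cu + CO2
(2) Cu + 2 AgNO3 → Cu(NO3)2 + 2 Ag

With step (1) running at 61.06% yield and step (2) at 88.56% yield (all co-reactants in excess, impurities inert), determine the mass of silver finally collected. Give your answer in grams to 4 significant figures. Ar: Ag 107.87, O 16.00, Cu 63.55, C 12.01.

522.0 g

Pure CO = 213.0 × 0.5884 = 125.33 g.
M(CO) = 12.01 + 16.00 = 28.01 g/mol.
M(Ag) = 107.87 g/mol.
n(CO) = 125.33 / 28.01 = 4.4744 mol.
Step 1 (CO:Cu = 1:1): theoretical n(Cu) = 4.4744 mol; at 61.06% yield, n(Cu) = 2.7321 mol.
Step 2 (Cu:Ag = 1:2): theoretical n(Ag) = 5.4642 mol, so theoretical mass = 5.4642 × 107.87 = 589.42 g.
At 88.56% yield, actual mass of Ag = 589.42 × 0.8856 = 521.99 g.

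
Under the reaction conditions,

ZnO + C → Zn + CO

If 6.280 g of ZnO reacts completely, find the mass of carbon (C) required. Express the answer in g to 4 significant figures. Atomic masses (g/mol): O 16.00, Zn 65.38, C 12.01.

M(ZnO) = 65.38 + 16.00 = 81.38 g/mol.
M(C) = 12.01 g/mol.
n(ZnO) = 6.2800 g / 81.38 g/mol = 0.077169 mol.
From the equation the ZnO:C mole ratio is 1:1, so n(C) = 0.077169 × 1/1 = 0.077169 mol.
Mass of C = 0.077169 mol × 12.01 g/mol = 0.92680 g.

0.9268 g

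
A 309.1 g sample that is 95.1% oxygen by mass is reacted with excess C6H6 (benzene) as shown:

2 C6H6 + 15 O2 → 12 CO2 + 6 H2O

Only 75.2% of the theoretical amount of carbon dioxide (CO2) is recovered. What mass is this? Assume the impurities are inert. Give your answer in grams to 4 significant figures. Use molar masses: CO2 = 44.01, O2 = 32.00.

243.2 g

Pure O2 available = 309.1 g × 0.951 = 293.95 g.
n(O2) = 293.95 g / 32.00 g/mol = 9.1861 mol.
From the equation the O2:CO2 mole ratio is 15:12, so n(CO2) = 9.1861 × 12/15 = 7.3489 mol.
Mass of CO2 = 7.3489 mol × 44.01 g/mol = 323.42 g.
Actual mass collected = 323.42 g × 0.752 = 243.21 g.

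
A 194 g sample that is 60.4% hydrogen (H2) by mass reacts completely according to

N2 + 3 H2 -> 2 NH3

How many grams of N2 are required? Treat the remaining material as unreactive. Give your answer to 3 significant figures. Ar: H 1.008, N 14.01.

Mass of pure H2 = 194 g × 0.604 = 117.2 g.
M(H2) = 2(1.008) = 2.016 g/mol.
M(N2) = 2(14.01) = 28.02 g/mol.
n(H2) = 117.2 g / 2.016 g/mol = 58.12 mol.
From the equation the H2:N2 mole ratio is 3:1, so n(N2) = 58.12 × 1/3 = 19.37 mol.
Mass of N2 = 19.37 mol × 28.02 g/mol = 542.9 g.

543 g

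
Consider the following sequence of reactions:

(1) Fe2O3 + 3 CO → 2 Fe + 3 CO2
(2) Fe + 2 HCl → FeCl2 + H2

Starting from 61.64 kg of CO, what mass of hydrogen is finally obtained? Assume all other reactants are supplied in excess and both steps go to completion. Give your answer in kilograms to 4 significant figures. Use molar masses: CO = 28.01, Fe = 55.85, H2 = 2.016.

2.958 kg

61.64 kg = 61640 g.
n(CO) = 61640 / 28.01 = 2200.6 mol.
Step 1 gives a 3:2 ratio of CO to Fe, so n(Fe) = 1467.1 mol.
In step 2 the Fe:H2 ratio is 1:1, so n(H2) = 1467.1 mol.
Mass of H2 = 1467.1 × 2.016 = 2957.7 g = 2.958 kg.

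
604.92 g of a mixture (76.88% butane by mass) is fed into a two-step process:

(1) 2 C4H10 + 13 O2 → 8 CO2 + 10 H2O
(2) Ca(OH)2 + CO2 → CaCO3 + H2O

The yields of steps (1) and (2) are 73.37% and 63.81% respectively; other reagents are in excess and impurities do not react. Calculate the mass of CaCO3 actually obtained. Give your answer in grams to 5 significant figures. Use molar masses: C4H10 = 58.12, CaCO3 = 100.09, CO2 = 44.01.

1499.8 g

Pure C4H10 = 604.92 × 0.7688 = 465.062 g.
n(C4H10) = 465.062 / 58.12 = 8.00176 mol.
Step 1 (C4H10:CO2 = 2:8): theoretical n(CO2) = 32.0071 mol; at 73.37% yield, n(CO2) = 23.4836 mol.
Step 2 (CO2:CaCO3 = 1:1): theoretical n(CaCO3) = 23.4836 mol, so theoretical mass = 23.4836 × 100.09 = 2350.47 g.
At 63.81% yield, actual mass of CaCO3 = 2350.47 × 0.6381 = 1499.84 g.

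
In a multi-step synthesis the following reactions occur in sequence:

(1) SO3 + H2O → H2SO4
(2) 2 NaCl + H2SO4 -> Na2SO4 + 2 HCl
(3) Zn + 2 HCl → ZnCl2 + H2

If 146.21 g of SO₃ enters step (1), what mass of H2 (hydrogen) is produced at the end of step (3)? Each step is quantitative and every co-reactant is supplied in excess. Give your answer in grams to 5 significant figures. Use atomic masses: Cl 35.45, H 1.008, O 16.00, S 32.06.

3.6817 g

M(SO3) = 32.06 + 3(16.00) = 80.06 g/mol.
M(H2) = 2(1.008) = 2.016 g/mol.
n(SO3) = 146.21 / 80.06 = 1.82626 mol.
Reaction (1): SO3→H2SO4 ratio 1:1 ⇒ n(H2SO4) = 1.82626 mol.
Reaction (2): H2SO4→HCl ratio 1:2 ⇒ n(HCl) = 3.65251 mol.
Reaction (3): HCl→H2 ratio 2:1 ⇒ n(H2) = 1.82626 mol.
Mass of H2 = 1.82626 × 2.016 = 3.68173 g.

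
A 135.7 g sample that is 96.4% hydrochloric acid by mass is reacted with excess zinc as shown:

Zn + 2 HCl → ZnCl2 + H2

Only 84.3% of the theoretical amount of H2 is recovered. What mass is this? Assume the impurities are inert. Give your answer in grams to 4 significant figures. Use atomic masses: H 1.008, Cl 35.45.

3.049 g

Pure HCl available = 135.7 g × 0.964 = 130.81 g.
M(HCl) = 1.008 + 35.45 = 36.458 g/mol.
M(H2) = 2(1.008) = 2.016 g/mol.
n(HCl) = 130.81 g / 36.458 g/mol = 3.5881 mol.
From the equation the HCl:H2 mole ratio is 2:1, so n(H2) = 3.5881 × 1/2 = 1.7940 mol.
Mass of H2 = 1.7940 mol × 2.016 g/mol = 3.6168 g.
Actual mass collected = 3.6168 g × 0.843 = 3.0490 g.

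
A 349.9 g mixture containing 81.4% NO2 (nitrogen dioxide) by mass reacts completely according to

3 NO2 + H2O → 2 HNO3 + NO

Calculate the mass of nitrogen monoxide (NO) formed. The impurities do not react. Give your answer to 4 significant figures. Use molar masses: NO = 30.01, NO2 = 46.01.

Mass of pure NO2 = 349.9 g × 0.814 = 284.82 g.
n(NO2) = 284.82 g / 46.01 g/mol = 6.1904 mol.
From the equation the NO2:NO mole ratio is 3:1, so n(NO) = 6.1904 × 1/3 = 2.0635 mol.
Mass of NO = 2.0635 mol × 30.01 g/mol = 61.924 g.

61.92 g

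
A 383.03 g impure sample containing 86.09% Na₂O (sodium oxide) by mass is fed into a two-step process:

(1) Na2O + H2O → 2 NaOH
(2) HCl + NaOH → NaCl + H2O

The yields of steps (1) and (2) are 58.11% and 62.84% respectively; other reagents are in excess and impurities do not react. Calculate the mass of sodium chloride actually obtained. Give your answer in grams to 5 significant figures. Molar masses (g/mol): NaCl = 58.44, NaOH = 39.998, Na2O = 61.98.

Pure Na2O = 383.03 × 0.8609 = 329.751 g.
n(Na2O) = 329.751 / 61.98 = 5.32027 mol.
Step 1 (Na2O:NaOH = 1:2): theoretical n(NaOH) = 10.6405 mol; at 58.11% yield, n(NaOH) = 6.18322 mol.
Step 2 (NaOH:NaCl = 1:1): theoretical n(NaCl) = 6.18322 mol, so theoretical mass = 6.18322 × 58.44 = 361.347 g.
At 62.84% yield, actual mass of NaCl = 361.347 × 0.6284 = 227.071 g.

227.07 g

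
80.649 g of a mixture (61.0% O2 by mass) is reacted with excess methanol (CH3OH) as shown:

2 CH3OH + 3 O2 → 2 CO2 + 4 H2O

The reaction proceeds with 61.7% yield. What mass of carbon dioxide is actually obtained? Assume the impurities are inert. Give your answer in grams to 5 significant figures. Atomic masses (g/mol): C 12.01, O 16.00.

Pure O2 available = 80.649 g × 0.610 = 49.1959 g.
M(O2) = 2(16.00) = 32.00 g/mol.
M(CO2) = 12.01 + 2(16.00) = 44.01 g/mol.
n(O2) = 49.1959 g / 32.00 g/mol = 1.53737 mol.
From the equation the O2:CO2 mole ratio is 3:2, so n(CO2) = 1.53737 × 2/3 = 1.02491 mol.
Mass of CO2 = 1.02491 mol × 44.01 g/mol = 45.1065 g.
Actual mass collected = 45.1065 g × 0.617 = 27.8307 g.

27.831 g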